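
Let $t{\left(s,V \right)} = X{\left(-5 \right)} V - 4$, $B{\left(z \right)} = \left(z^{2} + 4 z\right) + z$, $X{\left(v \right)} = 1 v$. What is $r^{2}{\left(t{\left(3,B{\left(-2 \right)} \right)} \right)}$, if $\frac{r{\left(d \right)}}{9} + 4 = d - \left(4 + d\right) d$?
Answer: $46539684$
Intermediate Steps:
$X{\left(v \right)} = v$
$B{\left(z \right)} = z^{2} + 5 z$
$t{\left(s,V \right)} = -4 - 5 V$ ($t{\left(s,V \right)} = - 5 V - 4 = -4 - 5 V$)
$r{\left(d \right)} = -36 + 9 d - 9 d \left(4 + d\right)$ ($r{\left(d \right)} = -36 + 9 \left(d - \left(4 + d\right) d\right) = -36 + 9 \left(d - d \left(4 + d\right)\right) = -36 - \left(- 9 d + 9 d \left(4 + d\right)\right) = -36 + 9 d - 9 d \left(4 + d\right)$)
$r^{2}{\left(t{\left(3,B{\left(-2 \right)} \right)} \right)} = \left(-36 - 27 \left(-4 - 5 \left(- 2 \left(5 - 2\right)\right)\right) - 9 \left(-4 - 5 \left(- 2 \left(5 - 2\right)\right)\right)^{2}\right)^{2} = \left(-36 - 27 \left(-4 - 5 \left(\left(-2\right) 3\right)\right) - 9 \left(-4 - 5 \left(\left(-2\right) 3\right)\right)^{2}\right)^{2} = \left(-36 - 27 \left(-4 - -30\right) - 9 \left(-4 - -30\right)^{2}\right)^{2} = \left(-36 - 27 \left(-4 + 30\right) - 9 \left(-4 + 30\right)^{2}\right)^{2} = \left(-36 - 702 - 9 \cdot 26^{2}\right)^{2} = \left(-36 - 702 - 6084\right)^{2} = \left(-6822\right)^{2} = 46539684$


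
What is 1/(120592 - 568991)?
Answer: -1/448399 ≈ -2.2302e-6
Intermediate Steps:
1/(120592 - 568991) = 1/(-448399) = -1/448399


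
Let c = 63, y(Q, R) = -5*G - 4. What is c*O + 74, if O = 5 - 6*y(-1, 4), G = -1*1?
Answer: 11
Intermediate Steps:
G = -1
y(Q, R) = 1 (y(Q, R) = -5*(-1) - 4 = 5 - 4 = 1)
O = -1 (O = 5 - 6*1 = 5 - 6 = -1)
c*O + 74 = 63*(-1) + 74 = -63 + 74 = 11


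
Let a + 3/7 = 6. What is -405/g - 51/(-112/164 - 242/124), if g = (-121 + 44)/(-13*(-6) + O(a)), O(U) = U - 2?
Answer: 1618591773/3609683 ≈ 448.40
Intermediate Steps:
a = 39/7 (a = -3/7 + 6 = 39/7 ≈ 5.5714)
O(U) = -2 + U
g = -539/571 (g = (-121 + 44)/(-13*(-6) + (-2 + 39/7)) = -77/(78 + 25/7) = -77/571/7 = -77*7/571 = -539/571 ≈ -0.94396)
-405/g - 51/(-112/164 - 242/124) = -405/(-539/571) - 51/(-112/164 - 242/124) = -405*(-571/539) - 51/(-112*1/164 - 242*1/124) = 231255/539 - 51/(-28/41 - 121/62) = 231255/539 - 51/(-6697/2542) = 231255/539 - 51*(-2542/6697) = 231255/539 + 129642/6697 = 1618591773/3609683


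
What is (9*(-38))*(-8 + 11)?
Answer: -1026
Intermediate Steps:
(9*(-38))*(-8 + 11) = -342*3 = -1026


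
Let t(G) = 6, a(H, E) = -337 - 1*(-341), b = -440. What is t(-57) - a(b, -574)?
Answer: 2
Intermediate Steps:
a(H, E) = 4 (a(H, E) = -337 + 341 = 4)
t(-57) - a(b, -574) = 6 - 1*4 = 6 - 4 = 2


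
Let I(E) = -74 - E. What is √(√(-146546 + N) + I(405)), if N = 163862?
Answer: √(-479 + 6*√481) ≈ 18.639*I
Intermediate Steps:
√(√(-146546 + N) + I(405)) = √(√(-146546 + 163862) + (-74 - 1*405)) = √(√17316 + (-74 - 405)) = √(6*√481 - 479) = √(-479 + 6*√481)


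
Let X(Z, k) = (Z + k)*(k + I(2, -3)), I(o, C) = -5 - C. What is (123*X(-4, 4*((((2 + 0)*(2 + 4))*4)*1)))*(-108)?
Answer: -474504480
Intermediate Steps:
X(Z, k) = (-2 + k)*(Z + k) (X(Z, k) = (Z + k)*(k + (-5 - 1*(-3))) = (Z + k)*(k + (-5 + 3)) = (Z + k)*(k - 2) = (Z + k)*(-2 + k) = (-2 + k)*(Z + k))
(123*X(-4, 4*((((2 + 0)*(2 + 4))*4)*1)))*(-108) = (123*((4*((((2 + 0)*(2 + 4))*4)*1))**2 - 2*(-4) - 8*(((2 + 0)*(2 + 4))*4)*1 - 16*(((2 + 0)*(2 + 4))*4)*1))*(-108) = (123*((4*(((2*6)*4)*1))**2 + 8 - 8*((2*6)*4)*1 - 16*((2*6)*4)*1))*(-108) = (123*((4*((12*4)*1))**2 + 8 - 8*(12*4)*1 - 16*(12*4)*1))*(-108) = (123*((4*(48*1))**2 + 8 - 8*48*1 - 16*48*1))*(-108) = (123*((4*48)**2 + 8 - 8*48 - 16*48))*(-108) = (123*(192**2 + 8 - 2*192 - 4*192))*(-108) = (123*(36864 + 8 - 384 - 768))*(-108) = (123*35720)*(-108) = 4393560*(-108) = -474504480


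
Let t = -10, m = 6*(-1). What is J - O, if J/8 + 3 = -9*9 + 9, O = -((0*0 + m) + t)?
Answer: -616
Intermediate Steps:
m = -6
O = 16 (O = -((0*0 - 6) - 10) = -((0 - 6) - 10) = -(-6 - 10) = -1*(-16) = 16)
J = -600 (J = -24 + 8*(-9*9 + 9) = -24 + 8*(-81 + 9) = -24 + 8*(-72) = -24 - 576 = -600)
J - O = -600 - 1*16 = -600 - 16 = -616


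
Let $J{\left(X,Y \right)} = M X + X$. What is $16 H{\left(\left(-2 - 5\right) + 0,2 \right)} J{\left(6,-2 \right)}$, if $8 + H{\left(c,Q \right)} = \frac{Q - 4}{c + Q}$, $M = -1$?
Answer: $0$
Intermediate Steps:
$J{\left(X,Y \right)} = 0$ ($J{\left(X,Y \right)} = - X + X = 0$)
$H{\left(c,Q \right)} = -8 + \frac{-4 + Q}{Q + c}$ ($H{\left(c,Q \right)} = -8 + \frac{Q - 4}{c + Q} = -8 + \frac{-4 + Q}{Q + c}$)
$16 H{\left(\left(-2 - 5\right) + 0,2 \right)} J{\left(6,-2 \right)} = 16 \frac{-4 - 8 \left(\left(-2 - 5\right) + 0\right) - 14}{2 + \left(\left(-2 - 5\right) + 0\right)} 0 = 16 \frac{-4 - 8 \left(-7 + 0\right) - 14}{2 + \left(-7 + 0\right)} 0 = 16 \frac{-4 - -56 - 14}{2 - 7} \cdot 0 = 16 \frac{-4 + 56 - 14}{-5} \cdot 0 = 16 \left(\left(- \frac{1}{5}\right) 38\right) 0 = 16 \left(- \frac{38}{5}\right) 0 = \left(- \frac{608}{5}\right) 0 = 0$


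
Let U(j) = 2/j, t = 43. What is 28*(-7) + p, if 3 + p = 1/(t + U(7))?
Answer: -60290/303 ≈ -198.98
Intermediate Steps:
p = -902/303 (p = -3 + 1/(43 + 2/7) = -3 + 1/(303/7) = -3 + 7/303 = -902/303 ≈ -2.9769)
28*(-7) + p = 28*(-7) - 902/303 = -196 - 902/303 = -60290/303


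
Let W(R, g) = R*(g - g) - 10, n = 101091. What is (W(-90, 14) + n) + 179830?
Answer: 280911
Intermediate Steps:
W(R, g) = -10 (W(R, g) = R*0 - 10 = 0 - 10 = -10)
(W(-90, 14) + n) + 179830 = (-10 + 101091) + 179830 = 101081 + 179830 = 280911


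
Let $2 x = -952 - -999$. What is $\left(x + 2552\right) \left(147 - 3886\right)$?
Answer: $- \frac{19259589}{2} \approx -9.6298 \cdot 10^{6}$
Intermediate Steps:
$x = \frac{47}{2}$ ($x = \frac{-952 - -999}{2} = \frac{-952 + 999}{2} = \frac{1}{2} \cdot 47 = \frac{47}{2} \approx 23.5$)
$\left(x + 2552\right) \left(147 - 3886\right) = \left(\frac{47}{2} + 2552\right) \left(147 - 3886\right) = \frac{5151}{2} \left(-3739\right) = - \frac{19259589}{2}$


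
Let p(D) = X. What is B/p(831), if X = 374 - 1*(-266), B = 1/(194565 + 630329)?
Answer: 1/527932160 ≈ 1.8942e-9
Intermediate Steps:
B = 1/824894 ≈ 1.2123e-6
X = 640 (X = 374 + 266 = 640)
p(D) = 640
B/p(831) = (1/824894)/640 = (1/824894)*(1/640) = 1/527932160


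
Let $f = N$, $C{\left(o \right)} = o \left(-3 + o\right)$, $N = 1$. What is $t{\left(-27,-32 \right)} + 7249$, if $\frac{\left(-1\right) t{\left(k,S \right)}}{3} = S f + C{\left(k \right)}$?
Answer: $4915$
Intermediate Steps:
$f = 1$
$t{\left(k,S \right)} = - 3 S - 3 k \left(-3 + k\right)$ ($t{\left(k,S \right)} = - 3 \left(S 1 + k \left(-3 + k\right)\right) = - 3 \left(S + k \left(-3 + k\right)\right) = - 3 S - 3 k \left(-3 + k\right)$)
$t{\left(-27,-32 \right)} + 7249 = \left(\left(-3\right) \left(-32\right) - - 81 \left(-3 - 27\right)\right) + 7249 = \left(96 - \left(-81\right) \left(-30\right)\right) + 7249 = \left(96 - 2430\right) + 7249 = -2334 + 7249 = 4915$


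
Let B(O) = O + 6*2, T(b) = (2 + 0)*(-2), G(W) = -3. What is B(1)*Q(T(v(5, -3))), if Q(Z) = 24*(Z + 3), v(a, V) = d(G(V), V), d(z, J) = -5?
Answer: -312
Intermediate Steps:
v(a, V) = -5
T(b) = -4 (T(b) = 2*(-2) = -4)
B(O) = 12 + O (B(O) = O + 12 = 12 + O)
Q(Z) = 72 + 24*Z (Q(Z) = 24*(3 + Z) = 72 + 24*Z)
B(1)*Q(T(v(5, -3))) = (12 + 1)*(72 + 24*(-4)) = 13*(72 - 96) = 13*(-24) = -312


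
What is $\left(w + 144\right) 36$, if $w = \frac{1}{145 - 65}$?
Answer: $\frac{103689}{20} \approx 5184.5$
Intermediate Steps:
$w = \frac{1}{80} \approx 0.0125$
$\left(w + 144\right) 36 = \left(\frac{1}{80} + 144\right) 36 = \frac{11521}{80} \cdot 36 = \frac{103689}{20}$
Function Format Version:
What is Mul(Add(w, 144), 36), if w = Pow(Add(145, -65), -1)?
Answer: Rational(103689, 20) ≈ 5184.5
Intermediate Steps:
w = Rational(1, 80) (w = Pow(80, -1) = Rational(1, 80) ≈ 0.012500)
Mul(Add(w, 144), 36) = Mul(Add(Rational(1, 80), 144), 36) = Mul(Rational(11521, 80), 36) = Rational(103689, 20)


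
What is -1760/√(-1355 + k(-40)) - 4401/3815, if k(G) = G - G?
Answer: -4401/3815 + 352*I*√1355/271 ≈ -1.1536 + 47.813*I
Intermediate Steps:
k(G) = 0
-1760/√(-1355 + k(-40)) - 4401/3815 = -1760/√(-1355 + 0) - 4401/3815 = -1760*(-I*√1355/1355) - 4401*1/3815 = -1760*(-I*√1355/1355) - 4401/3815 = -(-352)*I*√1355/271 - 4401/3815 = 352*I*√1355/271 - 4401/3815 = -4401/3815 + 352*I*√1355/271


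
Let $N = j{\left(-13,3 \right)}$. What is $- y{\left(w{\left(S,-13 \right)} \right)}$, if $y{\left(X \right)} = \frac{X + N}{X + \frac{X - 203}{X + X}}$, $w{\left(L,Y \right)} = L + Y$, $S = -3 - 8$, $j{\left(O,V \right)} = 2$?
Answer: $- \frac{1056}{925} \approx -1.1416$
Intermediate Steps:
$N = 2$
$S = -11$
$y{\left(X \right)} = \frac{2 + X}{X + \frac{-203 + X}{2 X}}$ ($y{\left(X \right)} = \frac{X + 2}{X + \frac{X - 203}{X + X}} = \frac{2 + X}{X + \frac{-203 + X}{2 X}}$)
$- y{\left(w{\left(S,-13 \right)} \right)} = - \frac{2 \left(-11 - 13\right) \left(2 - 24\right)}{-203 - 24 + 2 \left(-11 - 13\right)^{2}} = - \frac{2 \left(-24\right) \left(2 - 24\right)}{-203 - 24 + 2 \left(-24\right)^{2}} = - \frac{2 \left(-24\right) \left(-22\right)}{-203 - 24 + 2 \cdot 576} = - \frac{2 \left(-24\right) \left(-22\right)}{-203 - 24 + 1152} = - \frac{2 \left(-24\right) \left(-22\right)}{925} = \left(-1\right) \frac{1056}{925} = - \frac{1056}{925}$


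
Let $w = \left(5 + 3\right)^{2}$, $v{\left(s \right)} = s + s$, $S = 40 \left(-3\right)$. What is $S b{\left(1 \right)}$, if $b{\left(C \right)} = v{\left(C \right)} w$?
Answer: $-15360$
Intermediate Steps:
$S = -120$
$v{\left(s \right)} = 2 s$
$w = 64$ ($w = 8^{2} = 64$)
$b{\left(C \right)} = 128 C$ ($b{\left(C \right)} = 2 C 64 = 128 C$)
$S b{\left(1 \right)} = - 120 \cdot 128 \cdot 1 = \left(-120\right) 128 = -15360$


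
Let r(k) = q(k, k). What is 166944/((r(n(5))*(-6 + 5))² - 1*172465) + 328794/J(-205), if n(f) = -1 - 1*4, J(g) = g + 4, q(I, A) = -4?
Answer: -6303750250/3851361 ≈ -1636.8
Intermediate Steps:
J(g) = 4 + g
n(f) = -5 (n(f) = -1 - 4 = -5)
r(k) = -4
166944/((r(n(5))*(-6 + 5))² - 1*172465) + 328794/J(-205) = 166944/((-4*(-6 + 5))² - 1*172465) + 328794/(4 - 205) = 166944/((-4*(-1))² - 172465) + 328794/(-201) = 166944/(4² - 172465) + 328794*(-1/201) = 166944/(16 - 172465) - 109598/67 = 166944/(-172449) - 109598/67 = 166944*(-1/172449) - 109598/67 = -55648/57483 - 109598/67 = -6303750250/3851361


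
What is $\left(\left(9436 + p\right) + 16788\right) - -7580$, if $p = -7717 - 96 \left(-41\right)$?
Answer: $30023$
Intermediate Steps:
$p = -3781$ ($p = -7717 - -3936 = -7717 + 3936 = -3781$)
$\left(\left(9436 + p\right) + 16788\right) - -7580 = \left(\left(9436 - 3781\right) + 16788\right) - -7580 = \left(5655 + 16788\right) + 7580 = 22443 + 7580 = 30023$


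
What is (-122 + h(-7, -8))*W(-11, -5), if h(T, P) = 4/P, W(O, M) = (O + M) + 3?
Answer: 3185/2 ≈ 1592.5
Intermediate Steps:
W(O, M) = 3 + M + O (W(O, M) = (M + O) + 3 = 3 + M + O)
(-122 + h(-7, -8))*W(-11, -5) = (-122 + 4/(-8))*(3 - 5 - 11) = (-122 + 4*(-⅛))*(-13) = (-122 - ½)*(-13) = -245/2*(-13) = 3185/2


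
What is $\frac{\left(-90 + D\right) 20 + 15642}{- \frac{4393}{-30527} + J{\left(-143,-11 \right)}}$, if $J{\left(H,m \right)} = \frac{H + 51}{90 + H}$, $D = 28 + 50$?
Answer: $\frac{8306457754}{1013771} \approx 8193.6$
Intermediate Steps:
$D = 78$
$J{\left(H,m \right)} = \frac{51 + H}{90 + H}$
$\frac{\left(-90 + D\right) 20 + 15642}{- \frac{4393}{-30527} + J{\left(-143,-11 \right)}} = \frac{\left(-90 + 78\right) 20 + 15642}{- \frac{4393}{-30527} + \frac{51 - 143}{90 - 143}} = \frac{\left(-12\right) 20 + 15642}{\left(-4393\right) \left(- \frac{1}{30527}\right) + \frac{1}{-53} \left(-92\right)} = \frac{-240 + 15642}{\frac{4393}{30527} - - \frac{92}{53}} = \frac{15402}{\frac{4393}{30527} + \frac{92}{53}} = \frac{15402}{\frac{3041313}{1617931}} = 15402 \cdot \frac{1617931}{3041313} = \frac{8306457754}{1013771}$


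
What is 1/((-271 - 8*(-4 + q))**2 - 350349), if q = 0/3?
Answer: -1/293228 ≈ -3.4103e-6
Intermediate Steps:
q = 0 (q = 0*(1/3) = 0)
1/((-271 - 8*(-4 + q))**2 - 350349) = 1/((-271 - 8*(-4 + 0))**2 - 350349) = 1/((-271 - 8*(-4))**2 - 350349) = 1/((-271 + 32)**2 - 350349) = 1/((-239)**2 - 350349) = 1/(57121 - 350349) = 1/(-293228) = -1/293228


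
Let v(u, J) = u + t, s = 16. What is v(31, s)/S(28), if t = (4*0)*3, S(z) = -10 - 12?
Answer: -31/22 ≈ -1.4091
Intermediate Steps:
S(z) = -22
t = 0 (t = 0*3 = 0)
v(u, J) = u (v(u, J) = u + 0 = u)
v(31, s)/S(28) = 31/(-22) = 31*(-1/22) = -31/22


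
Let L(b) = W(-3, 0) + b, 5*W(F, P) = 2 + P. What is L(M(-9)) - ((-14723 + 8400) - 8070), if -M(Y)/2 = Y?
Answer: 72057/5 ≈ 14411.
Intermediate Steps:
W(F, P) = ⅖ + P/5 (W(F, P) = (2 + P)/5 = ⅖ + P/5)
M(Y) = -2*Y
L(b) = ⅖ + b (L(b) = (⅖ + (⅕)*0) + b = (⅖ + 0) + b = ⅖ + b)
L(M(-9)) - ((-14723 + 8400) - 8070) = (⅖ - 2*(-9)) - ((-14723 + 8400) - 8070) = (⅖ + 18) - (-6323 - 8070) = 92/5 - 1*(-14393) = 92/5 + 14393 = 72057/5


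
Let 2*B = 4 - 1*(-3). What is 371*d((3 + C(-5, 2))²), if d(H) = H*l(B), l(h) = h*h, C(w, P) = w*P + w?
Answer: 654444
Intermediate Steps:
C(w, P) = w + P*w (C(w, P) = P*w + w = w + P*w)
B = 7/2 (B = (4 - 1*(-3))/2 = (4 + 3)/2 = (½)*7 = 7/2 ≈ 3.5000)
l(h) = h²
d(H) = 49*H/4 (d(H) = H*(7/2)² = H*(49/4) = 49*H/4)
371*d((3 + C(-5, 2))²) = 371*(49*(3 - 5*(1 + 2))²/4) = 371*(49*(3 - 5*3)²/4) = 371*(49*(3 - 15)²/4) = 371*((49/4)*(-12)²) = 371*((49/4)*144) = 371*1764 = 654444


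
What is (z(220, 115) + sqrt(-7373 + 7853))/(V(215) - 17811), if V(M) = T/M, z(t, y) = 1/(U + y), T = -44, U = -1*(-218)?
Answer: -215/1275193197 - 860*sqrt(30)/3829409 ≈ -0.0012302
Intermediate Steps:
U = 218
z(t, y) = 1/(218 + y)
V(M) = -44/M
(z(220, 115) + sqrt(-7373 + 7853))/(V(215) - 17811) = (1/(218 + 115) + sqrt(-7373 + 7853))/(-44/215 - 17811) = (1/333 + sqrt(480))/(-44*1/215 - 17811) = (1/333 + 4*sqrt(30))/(-44/215 - 17811) = (1/333 + 4*sqrt(30))/(-3829409/215) = (1/333 + 4*sqrt(30))*(-215/3829409) = -215/1275193197 - 860*sqrt(30)/3829409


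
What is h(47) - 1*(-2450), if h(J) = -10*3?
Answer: 2420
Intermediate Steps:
h(J) = -30
h(47) - 1*(-2450) = -30 - 1*(-2450) = -30 + 2450 = 2420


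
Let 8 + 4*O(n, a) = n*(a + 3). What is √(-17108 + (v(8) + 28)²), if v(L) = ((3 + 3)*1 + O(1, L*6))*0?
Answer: 2*I*√4081 ≈ 127.77*I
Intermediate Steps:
O(n, a) = -2 + n*(3 + a)/4 (O(n, a) = -2 + (n*(a + 3))/4 = -2 + (n*(3 + a))/4 = -2 + n*(3 + a)/4)
v(L) = 0 (v(L) = ((3 + 3)*1 + (-2 + (¾)*1 + (¼)*(L*6)*1))*0 = (6*1 + (-2 + ¾ + (¼)*(6*L)*1))*0 = (6 + (-2 + ¾ + 3*L/2))*0 = (6 + (-5/4 + 3*L/2))*0 = (19/4 + 3*L/2)*0 = 0)
√(-17108 + (v(8) + 28)²) = √(-17108 + (0 + 28)²) = √(-17108 + 28²) = √(-17108 + 784) = √(-16324) = 2*I*√4081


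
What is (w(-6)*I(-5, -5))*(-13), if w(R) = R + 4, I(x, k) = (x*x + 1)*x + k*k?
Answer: -2730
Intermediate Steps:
I(x, k) = k² + x*(1 + x²) (I(x, k) = (x² + 1)*x + k² = (1 + x²)*x + k² = x*(1 + x²) + k² = k² + x*(1 + x²))
w(R) = 4 + R
(w(-6)*I(-5, -5))*(-13) = ((4 - 6)*(-5 + (-5)² + (-5)³))*(-13) = -2*(-5 + 25 - 125)*(-13) = -2*(-105)*(-13) = 210*(-13) = -2730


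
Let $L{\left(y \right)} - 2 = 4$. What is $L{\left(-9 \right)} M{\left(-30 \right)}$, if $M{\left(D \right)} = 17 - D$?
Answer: $282$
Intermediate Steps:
$L{\left(y \right)} = 6$ ($L{\left(y \right)} = 2 + 4 = 6$)
$L{\left(-9 \right)} M{\left(-30 \right)} = 6 \left(17 - -30\right) = 6 \left(17 + 30\right) = 6 \cdot 47 = 282$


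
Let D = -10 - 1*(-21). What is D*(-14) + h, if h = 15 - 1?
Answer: -140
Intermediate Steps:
h = 14
D = 11 (D = -10 + 21 = 11)
D*(-14) + h = 11*(-14) + 14 = -154 + 14 = -140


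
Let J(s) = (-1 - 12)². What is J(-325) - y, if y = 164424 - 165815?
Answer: 1560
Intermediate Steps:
y = -1391
J(s) = 169 (J(s) = (-13)² = 169)
J(-325) - y = 169 - 1*(-1391) = 169 + 1391 = 1560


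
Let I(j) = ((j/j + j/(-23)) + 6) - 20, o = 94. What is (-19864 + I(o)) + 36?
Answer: -456437/23 ≈ -19845.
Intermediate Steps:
I(j) = -13 - j/23 (I(j) = ((1 + j*(-1/23)) + 6) - 20 = ((1 - j/23) + 6) - 20 = (7 - j/23) - 20 = -13 - j/23)
(-19864 + I(o)) + 36 = (-19864 + (-13 - 1/23*94)) + 36 = (-19864 + (-13 - 94/23)) + 36 = (-19864 - 393/23) + 36 = -457265/23 + 36 = -456437/23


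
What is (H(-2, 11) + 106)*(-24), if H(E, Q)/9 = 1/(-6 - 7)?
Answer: -32856/13 ≈ -2527.4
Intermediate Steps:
H(E, Q) = -9/13 (H(E, Q) = 9/(-6 - 7) = 9/(-13) = 9*(-1/13) = -9/13)
(H(-2, 11) + 106)*(-24) = (-9/13 + 106)*(-24) = (1369/13)*(-24) = -32856/13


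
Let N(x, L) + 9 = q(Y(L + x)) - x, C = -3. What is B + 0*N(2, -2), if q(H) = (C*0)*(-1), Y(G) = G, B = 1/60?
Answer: 1/60 ≈ 0.016667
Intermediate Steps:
B = 1/60 ≈ 0.016667
q(H) = 0 (q(H) = -3*0*(-1) = 0*(-1) = 0)
N(x, L) = -9 - x (N(x, L) = -9 + (0 - x) = -9 - x)
B + 0*N(2, -2) = 1/60 + 0*(-9 - 1*2) = 1/60 + 0*(-9 - 2) = 1/60 + 0*(-11) = 1/60 + 0 = 1/60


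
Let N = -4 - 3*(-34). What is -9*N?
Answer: -882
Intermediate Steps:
N = 98 (N = -4 + 102 = 98)
-9*N = -9*98 = -882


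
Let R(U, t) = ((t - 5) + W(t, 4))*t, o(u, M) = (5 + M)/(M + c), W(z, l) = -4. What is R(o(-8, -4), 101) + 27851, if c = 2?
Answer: 37143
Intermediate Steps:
o(u, M) = (5 + M)/(2 + M) (o(u, M) = (5 + M)/(M + 2) = (5 + M)/(2 + M))
R(U, t) = t*(-9 + t) (R(U, t) = ((t - 5) - 4)*t = ((-5 + t) - 4)*t = (-9 + t)*t = t*(-9 + t))
R(o(-8, -4), 101) + 27851 = 101*(-9 + 101) + 27851 = 101*92 + 27851 = 9292 + 27851 = 37143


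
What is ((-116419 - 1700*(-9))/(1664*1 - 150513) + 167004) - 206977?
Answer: -5949839958/148849 ≈ -39972.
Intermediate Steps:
((-116419 - 1700*(-9))/(1664*1 - 150513) + 167004) - 206977 = ((-116419 + 15300)/(1664 - 150513) + 167004) - 206977 = (-101119/(-148849) + 167004) - 206977 = (-101119*(-1/148849) + 167004) - 206977 = (101119/148849 + 167004) - 206977 = 24858479515/148849 - 206977 = -5949839958/148849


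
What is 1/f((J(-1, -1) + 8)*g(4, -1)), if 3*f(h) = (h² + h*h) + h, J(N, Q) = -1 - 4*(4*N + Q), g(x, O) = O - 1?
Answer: 1/1926 ≈ 0.00051921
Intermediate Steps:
g(x, O) = -1 + O
J(N, Q) = -1 - 16*N - 4*Q (J(N, Q) = -1 - 4*(Q + 4*N) = -1 + (-16*N - 4*Q) = -1 - 16*N - 4*Q)
f(h) = h/3 + 2*h²/3 (f(h) = ((h² + h*h) + h)/3 = ((h² + h²) + h)/3 = (2*h² + h)/3 = (h + 2*h²)/3 = h/3 + 2*h²/3)
1/f((J(-1, -1) + 8)*g(4, -1)) = 1/((((-1 - 16*(-1) - 4*(-1)) + 8)*(-1 - 1))*(1 + 2*(((-1 - 16*(-1) - 4*(-1)) + 8)*(-1 - 1)))/3) = 1/((((-1 + 16 + 4) + 8)*(-2))*(1 + 2*(((-1 + 16 + 4) + 8)*(-2)))/3) = 1/(((19 + 8)*(-2))*(1 + 2*((19 + 8)*(-2)))/3) = 1/((27*(-2))*(1 + 2*(27*(-2)))/3) = 1/((⅓)*(-54)*(1 + 2*(-54))) = 1/((⅓)*(-54)*(1 - 108)) = 1/((⅓)*(-54)*(-107)) = 1/1926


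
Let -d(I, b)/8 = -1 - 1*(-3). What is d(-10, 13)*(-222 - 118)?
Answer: 5440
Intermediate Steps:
d(I, b) = -16 (d(I, b) = -8*(-1 - 1*(-3)) = -8*(-1 + 3) = -8*2 = -16)
d(-10, 13)*(-222 - 118) = -16*(-222 - 118) = -16*(-340) = 5440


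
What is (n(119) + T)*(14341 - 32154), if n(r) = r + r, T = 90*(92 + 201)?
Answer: -473968304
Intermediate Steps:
T = 26370 (T = 90*293 = 26370)
n(r) = 2*r
(n(119) + T)*(14341 - 32154) = (2*119 + 26370)*(14341 - 32154) = (238 + 26370)*(-17813) = 26608*(-17813) = -473968304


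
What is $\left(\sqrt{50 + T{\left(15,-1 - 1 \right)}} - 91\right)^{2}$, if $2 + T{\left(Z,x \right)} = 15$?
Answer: $8344 - 546 \sqrt{7} \approx 6899.4$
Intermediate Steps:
$T{\left(Z,x \right)} = 13$ ($T{\left(Z,x \right)} = -2 + 15 = 13$)
$\left(\sqrt{50 + T{\left(15,-1 - 1 \right)}} - 91\right)^{2} = \left(\sqrt{50 + 13} - 91\right)^{2} = \left(\sqrt{63} - 91\right)^{2} = \left(3 \sqrt{7} - 91\right)^{2} = \left(-91 + 3 \sqrt{7}\right)^{2}$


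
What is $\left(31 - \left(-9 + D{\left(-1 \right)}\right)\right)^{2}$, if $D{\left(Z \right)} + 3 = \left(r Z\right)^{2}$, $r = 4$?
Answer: $729$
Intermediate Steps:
$D{\left(Z \right)} = -3 + 16 Z^{2}$ ($D{\left(Z \right)} = -3 + \left(4 Z\right)^{2} = -3 + 16 Z^{2}$)
$\left(31 - \left(-9 + D{\left(-1 \right)}\right)\right)^{2} = \left(31 + \left(9 - \left(-3 + 16 \left(-1\right)^{2}\right)\right)\right)^{2} = \left(31 + \left(9 - \left(-3 + 16 \cdot 1\right)\right)\right)^{2} = \left(31 + \left(9 - \left(-3 + 16\right)\right)\right)^{2} = \left(31 + \left(9 - 13\right)\right)^{2} = \left(31 - 4\right)^{2} = 27^{2} = 729$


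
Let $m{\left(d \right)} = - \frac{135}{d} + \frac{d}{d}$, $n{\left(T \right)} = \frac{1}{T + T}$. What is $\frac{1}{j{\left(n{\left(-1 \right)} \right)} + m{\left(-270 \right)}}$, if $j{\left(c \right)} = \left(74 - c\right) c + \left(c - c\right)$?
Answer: $- \frac{4}{143} \approx -0.027972$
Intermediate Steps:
$n{\left(T \right)} = \frac{1}{2 T}$
$m{\left(d \right)} = 1 - \frac{135}{d}$ ($m{\left(d \right)} = - \frac{135}{d} + 1 = 1 - \frac{135}{d}$)
$j{\left(c \right)} = c \left(74 - c\right)$ ($j{\left(c \right)} = c \left(74 - c\right) + 0 = c \left(74 - c\right)$)
$\frac{1}{j{\left(n{\left(-1 \right)} \right)} + m{\left(-270 \right)}} = \frac{1}{\frac{1}{2 \left(-1\right)} \left(74 - \frac{1}{2 \left(-1\right)}\right) + \frac{-135 - 270}{-270}} = \frac{1}{\frac{1}{2} \left(-1\right) \left(74 - \frac{1}{2} \left(-1\right)\right) - - \frac{3}{2}} = \frac{1}{- \frac{74 - - \frac{1}{2}}{2} + \frac{3}{2}} = \frac{1}{- \frac{74 + \frac{1}{2}}{2} + \frac{3}{2}} = \frac{1}{\left(- \frac{1}{2}\right) \frac{149}{2} + \frac{3}{2}} = \frac{1}{- \frac{149}{4} + \frac{3}{2}} = \frac{1}{- \frac{143}{4}} = - \frac{4}{143}$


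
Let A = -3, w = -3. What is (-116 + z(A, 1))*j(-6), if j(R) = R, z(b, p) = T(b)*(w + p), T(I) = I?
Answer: 660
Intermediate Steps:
z(b, p) = b*(-3 + p)
(-116 + z(A, 1))*j(-6) = (-116 - 3*(-3 + 1))*(-6) = (-116 - 3*(-2))*(-6) = (-116 + 6)*(-6) = -110*(-6) = 660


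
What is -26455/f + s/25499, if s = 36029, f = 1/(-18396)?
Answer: 12409500959849/25499 ≈ 4.8667e+8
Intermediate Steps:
f = -1/18396 ≈ -5.4360e-5
-26455/f + s/25499 = -26455/(-1/18396) + 36029/25499 = -26455*(-18396) + 36029*(1/25499) = 486666180 + 36029/25499 = 12409500959849/25499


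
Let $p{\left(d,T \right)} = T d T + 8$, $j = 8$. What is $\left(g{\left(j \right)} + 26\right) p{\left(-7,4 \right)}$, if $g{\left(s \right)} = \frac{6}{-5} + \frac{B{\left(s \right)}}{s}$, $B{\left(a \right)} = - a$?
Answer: $- \frac{12376}{5} \approx -2475.2$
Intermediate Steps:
$g{\left(s \right)} = - \frac{11}{5}$ ($g{\left(s \right)} = \frac{6}{-5} + \frac{\left(-1\right) s}{s} = 6 \left(- \frac{1}{5}\right) - 1 = - \frac{6}{5} - 1 = - \frac{11}{5}$)
$p{\left(d,T \right)} = 8 + d T^{2}$ ($p{\left(d,T \right)} = d T^{2} + 8 = 8 + d T^{2}$)
$\left(g{\left(j \right)} + 26\right) p{\left(-7,4 \right)} = \left(- \frac{11}{5} + 26\right) \left(8 - 7 \cdot 4^{2}\right) = \frac{119 \left(8 - 112\right)}{5} = \frac{119}{5} \left(-104\right) = - \frac{12376}{5}$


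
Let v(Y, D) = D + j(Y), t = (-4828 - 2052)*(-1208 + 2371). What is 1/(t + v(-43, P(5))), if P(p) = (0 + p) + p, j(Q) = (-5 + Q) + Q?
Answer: -1/8001521 ≈ -1.2498e-7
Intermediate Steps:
j(Q) = -5 + 2*Q
P(p) = 2*p (P(p) = p + p = 2*p)
t = -8001440 (t = -6880*1163 = -8001440)
v(Y, D) = -5 + D + 2*Y (v(Y, D) = D + (-5 + 2*Y) = -5 + D + 2*Y)
1/(t + v(-43, P(5))) = 1/(-8001440 + (-5 + 2*5 + 2*(-43))) = 1/(-8001440 + (-5 + 10 - 86)) = 1/(-8001440 - 81) = 1/(-8001521) = -1/8001521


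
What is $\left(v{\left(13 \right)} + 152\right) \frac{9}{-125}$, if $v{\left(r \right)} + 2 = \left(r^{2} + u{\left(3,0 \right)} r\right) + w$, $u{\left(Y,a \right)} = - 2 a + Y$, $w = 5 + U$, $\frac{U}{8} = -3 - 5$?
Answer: $- \frac{2691}{125} \approx -21.528$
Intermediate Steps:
$U = -64$ ($U = 8 \left(-3 - 5\right) = 8 \left(-8\right) = -64$)
$w = -59$ ($w = 5 - 64 = -59$)
$u{\left(Y,a \right)} = Y - 2 a$
$v{\left(r \right)} = -61 + r^{2} + 3 r$ ($v{\left(r \right)} = -2 - \left(59 - r^{2} - \left(3 - 0\right) r\right) = -2 - \left(59 - r^{2} - \left(3 + 0\right) r\right) = -2 - \left(59 - r^{2} - 3 r\right) = -2 + \left(-59 + r^{2} + 3 r\right) = -61 + r^{2} + 3 r$)
$\left(v{\left(13 \right)} + 152\right) \frac{9}{-125} = \left(\left(-61 + 13^{2} + 3 \cdot 13\right) + 152\right) \frac{9}{-125} = \left(\left(-61 + 169 + 39\right) + 152\right) 9 \left(- \frac{1}{125}\right) = \left(147 + 152\right) \left(- \frac{9}{125}\right) = 299 \left(- \frac{9}{125}\right) = - \frac{2691}{125}$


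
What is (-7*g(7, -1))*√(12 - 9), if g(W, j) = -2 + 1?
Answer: 7*√3 ≈ 12.124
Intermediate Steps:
g(W, j) = -1
(-7*g(7, -1))*√(12 - 9) = (-7*(-1))*√(12 - 9) = 7*√3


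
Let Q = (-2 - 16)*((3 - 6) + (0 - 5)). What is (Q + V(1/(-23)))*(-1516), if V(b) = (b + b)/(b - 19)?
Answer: -47810092/219 ≈ -2.1831e+5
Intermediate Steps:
V(b) = 2*b/(-19 + b) (V(b) = (2*b)/(-19 + b) = 2*b/(-19 + b))
Q = 144 (Q = -18*(-3 - 5) = -18*(-8) = 144)
(Q + V(1/(-23)))*(-1516) = (144 + 2/(-23*(-19 + 1/(-23))))*(-1516) = (144 + 2*(-1/23)/(-19 - 1/23))*(-1516) = (144 + 2*(-1/23)/(-438/23))*(-1516) = (144 + 2*(-1/23)*(-23/438))*(-1516) = (144 + 1/219)*(-1516) = (31537/219)*(-1516) = -47810092/219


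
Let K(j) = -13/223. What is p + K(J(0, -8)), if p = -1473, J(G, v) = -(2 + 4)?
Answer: -328492/223 ≈ -1473.1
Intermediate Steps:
J(G, v) = -6 (J(G, v) = -1*6 = -6)
K(j) = -13/223 (K(j) = -13*1/223 = -13/223)
p + K(J(0, -8)) = -1473 - 13/223 = -328492/223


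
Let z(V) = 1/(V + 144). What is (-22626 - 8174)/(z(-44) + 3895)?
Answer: -440000/55643 ≈ -7.9076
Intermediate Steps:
z(V) = 1/(144 + V)
(-22626 - 8174)/(z(-44) + 3895) = (-22626 - 8174)/(1/(144 - 44) + 3895) = -30800/(1/100 + 3895) = -30800/389501/100 = -30800*100/389501 = -440000/55643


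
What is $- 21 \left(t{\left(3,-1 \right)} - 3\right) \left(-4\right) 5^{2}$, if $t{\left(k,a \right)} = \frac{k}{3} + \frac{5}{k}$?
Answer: $-700$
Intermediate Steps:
$t{\left(k,a \right)} = \frac{5}{k} + \frac{k}{3}$ ($t{\left(k,a \right)} = k \frac{1}{3} + \frac{5}{k} = \frac{k}{3} + \frac{5}{k} = \frac{5}{k} + \frac{k}{3}$)
$- 21 \left(t{\left(3,-1 \right)} - 3\right) \left(-4\right) 5^{2} = - 21 \left(\left(\frac{5}{3} + \frac{1}{3} \cdot 3\right) - 3\right) \left(-4\right) 5^{2} = - 21 \left(\left(5 \cdot \frac{1}{3} + 1\right) - 3\right) \left(-4\right) 25 = - 21 \left(\left(\frac{5}{3} + 1\right) - 3\right) \left(-4\right) 25 = - 21 \left(\frac{8}{3} - 3\right) \left(-4\right) 25 = - 21 \left(\left(- \frac{1}{3}\right) \left(-4\right)\right) 25 = \left(-21\right) \frac{4}{3} \cdot 25 = \left(-28\right) 25 = -700$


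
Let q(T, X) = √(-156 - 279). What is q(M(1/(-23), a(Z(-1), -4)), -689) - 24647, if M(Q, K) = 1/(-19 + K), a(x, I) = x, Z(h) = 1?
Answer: -24647 + I*√435 ≈ -24647.0 + 20.857*I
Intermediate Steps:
q(T, X) = I*√435 (q(T, X) = √(-435) = I*√435)
q(M(1/(-23), a(Z(-1), -4)), -689) - 24647 = I*√435 - 24647 = -24647 + I*√435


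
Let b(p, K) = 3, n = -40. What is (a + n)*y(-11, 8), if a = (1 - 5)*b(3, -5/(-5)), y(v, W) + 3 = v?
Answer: 728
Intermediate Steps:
y(v, W) = -3 + v
a = -12 (a = (1 - 5)*3 = -4*3 = -12)
(a + n)*y(-11, 8) = (-12 - 40)*(-3 - 11) = -52*(-14) = 728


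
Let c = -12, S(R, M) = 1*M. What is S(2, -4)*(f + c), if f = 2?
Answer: 40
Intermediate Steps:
S(R, M) = M
S(2, -4)*(f + c) = -4*(2 - 12) = -4*(-10) = 40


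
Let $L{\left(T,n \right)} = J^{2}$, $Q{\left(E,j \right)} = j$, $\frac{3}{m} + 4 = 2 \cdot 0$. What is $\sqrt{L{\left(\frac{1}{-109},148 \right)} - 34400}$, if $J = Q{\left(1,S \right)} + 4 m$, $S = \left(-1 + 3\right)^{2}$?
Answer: $i \sqrt{34399} \approx 185.47 i$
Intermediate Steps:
$S = 4$ ($S = 2^{2} = 4$)
$m = - \frac{3}{4}$ ($m = \frac{3}{-4 + 2 \cdot 0} = \frac{3}{-4 + 0} = \frac{3}{-4} = 3 \left(- \frac{1}{4}\right) = - \frac{3}{4} \approx -0.75$)
$J = 1$ ($J = 4 + 4 \left(- \frac{3}{4}\right) = 4 - 3 = 1$)
$L{\left(T,n \right)} = 1$ ($L{\left(T,n \right)} = 1^{2} = 1$)
$\sqrt{L{\left(\frac{1}{-109},148 \right)} - 34400} = \sqrt{1 - 34400} = \sqrt{-34399} = i \sqrt{34399}$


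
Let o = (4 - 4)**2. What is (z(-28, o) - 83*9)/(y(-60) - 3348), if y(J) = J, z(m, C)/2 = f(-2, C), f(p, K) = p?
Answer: 751/3408 ≈ 0.22036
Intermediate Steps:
o = 0 (o = 0**2 = 0)
z(m, C) = -4 (z(m, C) = 2*(-2) = -4)
(z(-28, o) - 83*9)/(y(-60) - 3348) = (-4 - 83*9)/(-60 - 3348) = (-4 - 747)/(-3408) = -751*(-1/3408) = 751/3408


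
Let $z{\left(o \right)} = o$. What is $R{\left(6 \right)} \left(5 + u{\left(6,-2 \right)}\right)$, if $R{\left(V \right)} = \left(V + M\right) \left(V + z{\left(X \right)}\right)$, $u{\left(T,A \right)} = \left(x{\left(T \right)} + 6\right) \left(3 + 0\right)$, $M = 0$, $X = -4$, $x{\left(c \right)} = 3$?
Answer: $384$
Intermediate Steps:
$u{\left(T,A \right)} = 27$ ($u{\left(T,A \right)} = \left(3 + 6\right) \left(3 + 0\right) = 9 \cdot 3 = 27$)
$R{\left(V \right)} = V \left(-4 + V\right)$ ($R{\left(V \right)} = \left(V + 0\right) \left(V - 4\right) = V \left(-4 + V\right)$)
$R{\left(6 \right)} \left(5 + u{\left(6,-2 \right)}\right) = 6 \left(-4 + 6\right) \left(5 + 27\right) = 6 \cdot 2 \cdot 32 = 12 \cdot 32 = 384$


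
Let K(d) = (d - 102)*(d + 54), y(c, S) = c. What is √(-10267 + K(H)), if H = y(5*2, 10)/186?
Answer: I*√136460270/93 ≈ 125.61*I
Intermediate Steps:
H = 5/93 (H = (5*2)/186 = 10*(1/186) = 5/93 ≈ 0.053763)
K(d) = (-102 + d)*(54 + d)
√(-10267 + K(H)) = √(-10267 + (-5508 + (5/93)² - 48*5/93)) = √(-10267 + (-5508 + 25/8649 - 80/31)) = √(-10267 - 47660987/8649) = √(-136460270/8649) = I*√136460270/93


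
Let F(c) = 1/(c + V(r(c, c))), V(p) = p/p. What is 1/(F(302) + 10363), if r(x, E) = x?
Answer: 303/3139990 ≈ 9.6497e-5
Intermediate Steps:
V(p) = 1
F(c) = 1/(1 + c) (F(c) = 1/(c + 1) = 1/(1 + c))
1/(F(302) + 10363) = 1/(1/(1 + 302) + 10363) = 1/(1/303 + 10363) = 1/(3139990/303) = 303/3139990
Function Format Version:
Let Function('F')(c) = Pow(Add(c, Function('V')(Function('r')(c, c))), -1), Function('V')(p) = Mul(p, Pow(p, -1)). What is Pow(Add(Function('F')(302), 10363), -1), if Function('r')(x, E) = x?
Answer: Rational(303, 3139990) ≈ 9.6497e-5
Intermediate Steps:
Function('V')(p) = 1
Function('F')(c) = Pow(Add(1, c), -1) (Function('F')(c) = Pow(Add(c, 1), -1) = Pow(Add(1, c), -1))
Pow(Add(Function('F')(302), 10363), -1) = Pow(Add(Pow(Add(1, 302), -1), 10363), -1) = Pow(Add(Pow(303, -1), 10363), -1) = Pow(Add(Rational(1, 303), 10363), -1) = Pow(Rational(3139990, 303), -1) = Rational(303, 3139990)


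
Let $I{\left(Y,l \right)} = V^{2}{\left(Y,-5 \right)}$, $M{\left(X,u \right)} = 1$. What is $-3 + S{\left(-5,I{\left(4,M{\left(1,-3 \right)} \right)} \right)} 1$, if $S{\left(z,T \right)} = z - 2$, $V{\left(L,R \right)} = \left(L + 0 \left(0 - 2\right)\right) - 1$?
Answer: $-10$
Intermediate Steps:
$V{\left(L,R \right)} = -1 + L$ ($V{\left(L,R \right)} = \left(L + 0 \left(-2\right)\right) - 1 = \left(L + 0\right) - 1 = L - 1 = -1 + L$)
$I{\left(Y,l \right)} = \left(-1 + Y\right)^{2}$
$S{\left(z,T \right)} = -2 + z$ ($S{\left(z,T \right)} = z - 2 = -2 + z$)
$-3 + S{\left(-5,I{\left(4,M{\left(1,-3 \right)} \right)} \right)} 1 = -3 + \left(-2 - 5\right) 1 = -3 - 7 = -10$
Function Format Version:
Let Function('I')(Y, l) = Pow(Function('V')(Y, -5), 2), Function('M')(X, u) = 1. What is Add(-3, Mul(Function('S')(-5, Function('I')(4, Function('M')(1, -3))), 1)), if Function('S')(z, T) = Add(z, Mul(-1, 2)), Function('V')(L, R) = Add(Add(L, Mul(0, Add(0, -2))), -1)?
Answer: -10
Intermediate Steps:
Function('V')(L, R) = Add(-1, L) (Function('V')(L, R) = Add(Add(L, Mul(0, -2)), -1) = Add(Add(L, 0), -1) = Add(L, -1) = Add(-1, L))
Function('I')(Y, l) = Pow(Add(-1, Y), 2)
Function('S')(z, T) = Add(-2, z) (Function('S')(z, T) = Add(z, -2) = Add(-2, z))
Add(-3, Mul(Function('S')(-5, Function('I')(4, Function('M')(1, -3))), 1)) = Add(-3, Mul(Add(-2, -5), 1)) = Add(-3, Mul(-7, 1)) = Add(-3, -7) = -10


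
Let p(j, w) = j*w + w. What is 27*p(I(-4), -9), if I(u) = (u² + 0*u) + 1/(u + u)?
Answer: -32805/8 ≈ -4100.6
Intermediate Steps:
I(u) = u² + 1/(2*u) (I(u) = (u² + 0) + 1/(2*u) = u² + 1/(2*u))
p(j, w) = w + j*w
27*p(I(-4), -9) = 27*(-9*(1 + (½ + (-4)³)/(-4))) = 27*(-9*(1 - (½ - 64)/4)) = 27*(-9*(1 - ¼*(-127/2))) = 27*(-9*(1 + 127/8)) = 27*(-9*135/8) = 27*(-1215/8) = -32805/8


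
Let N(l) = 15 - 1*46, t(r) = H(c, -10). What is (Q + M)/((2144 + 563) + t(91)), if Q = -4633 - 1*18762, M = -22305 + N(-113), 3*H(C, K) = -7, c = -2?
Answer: -137193/8114 ≈ -16.908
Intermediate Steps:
H(C, K) = -7/3 (H(C, K) = (1/3)*(-7) = -7/3)
t(r) = -7/3
N(l) = -31 (N(l) = 15 - 46 = -31)
M = -22336 (M = -22305 - 31 = -22336)
Q = -23395 (Q = -4633 - 18762 = -23395)
(Q + M)/((2144 + 563) + t(91)) = (-23395 - 22336)/((2144 + 563) - 7/3) = -45731/(2707 - 7/3) = -45731/8114/3 = -45731*3/8114 = -137193/8114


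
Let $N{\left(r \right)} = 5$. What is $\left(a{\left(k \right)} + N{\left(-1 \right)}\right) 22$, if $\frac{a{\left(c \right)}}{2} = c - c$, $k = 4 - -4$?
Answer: $110$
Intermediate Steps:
$k = 8$ ($k = 4 + 4 = 8$)
$a{\left(c \right)} = 0$ ($a{\left(c \right)} = 2 \left(c - c\right) = 2 \cdot 0 = 0$)
$\left(a{\left(k \right)} + N{\left(-1 \right)}\right) 22 = \left(0 + 5\right) 22 = 5 \cdot 22 = 110$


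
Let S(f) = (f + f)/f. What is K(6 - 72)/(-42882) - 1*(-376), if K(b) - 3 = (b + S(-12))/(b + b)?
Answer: 532079741/1415106 ≈ 376.00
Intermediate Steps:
S(f) = 2 (S(f) = (2*f)/f = 2)
K(b) = 3 + (2 + b)/(2*b) (K(b) = 3 + (b + 2)/(b + b) = 3 + (2 + b)/((2*b)) = 3 + (2 + b)*(1/(2*b)) = 3 + (2 + b)/(2*b))
K(6 - 72)/(-42882) - 1*(-376) = (7/2 + 1/(6 - 72))/(-42882) - 1*(-376) = (7/2 + 1/(-66))*(-1/42882) + 376 = (7/2 - 1/66)*(-1/42882) + 376 = (115/33)*(-1/42882) + 376 = -115/1415106 + 376 = 532079741/1415106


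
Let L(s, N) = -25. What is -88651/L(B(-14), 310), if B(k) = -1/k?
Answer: 88651/25 ≈ 3546.0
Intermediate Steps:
-88651/L(B(-14), 310) = -88651/(-25) = -88651*(-1/25) = 88651/25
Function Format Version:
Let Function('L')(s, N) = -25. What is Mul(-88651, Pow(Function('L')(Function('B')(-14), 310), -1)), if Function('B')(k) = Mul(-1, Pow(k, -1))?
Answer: Rational(88651, 25) ≈ 3546.0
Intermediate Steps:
Mul(-88651, Pow(Function('L')(Function('B')(-14), 310), -1)) = Mul(-88651, Pow(-25, -1)) = Mul(-88651, Rational(-1, 25)) = Rational(88651, 25)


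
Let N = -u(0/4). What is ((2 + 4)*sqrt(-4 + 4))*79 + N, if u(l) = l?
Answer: 0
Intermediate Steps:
N = 0 (N = -0/4 = -1*0 = 0)
((2 + 4)*sqrt(-4 + 4))*79 + N = ((2 + 4)*sqrt(-4 + 4))*79 + 0 = (6*sqrt(0))*79 + 0 = (6*0)*79 + 0 = 0*79 + 0 = 0 + 0 = 0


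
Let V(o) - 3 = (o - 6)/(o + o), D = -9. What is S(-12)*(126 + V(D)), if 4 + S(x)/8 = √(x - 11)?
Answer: -12464/3 + 3116*I*√23/3 ≈ -4154.7 + 4981.3*I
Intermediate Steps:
S(x) = -32 + 8*√(-11 + x) (S(x) = -32 + 8*√(x - 11) = -32 + 8*√(-11 + x))
V(o) = 3 + (-6 + o)/(2*o) (V(o) = 3 + (o - 6)/(o + o) = 3 + (-6 + o)/((2*o)) = 3 + (-6 + o)*(1/(2*o)) = 3 + (-6 + o)/(2*o))
S(-12)*(126 + V(D)) = (-32 + 8*√(-11 - 12))*(126 + (7/2 - 3/(-9))) = (-32 + 8*√(-23))*(126 + (7/2 - 3*(-⅑))) = (-32 + 8*(I*√23))*(126 + (7/2 + ⅓)) = (-32 + 8*I*√23)*(126 + 23/6) = (-32 + 8*I*√23)*(779/6) = -12464/3 + 3116*I*√23/3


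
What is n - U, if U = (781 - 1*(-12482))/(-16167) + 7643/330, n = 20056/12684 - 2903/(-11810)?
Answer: -7589786365727/369994917215 ≈ -20.513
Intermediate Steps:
n = 68420753/37449510 (n = 20056*(1/12684) - 2903*(-1/11810) = 5014/3171 + 2903/11810 = 68420753/37449510 ≈ 1.8270)
U = 39729197/1778370 (U = (781 + 12482)*(-1/16167) + 7643*(1/330) = 13263*(-1/16167) + 7643/330 = -4421/5389 + 7643/330 = 39729197/1778370 ≈ 22.340)
n - U = 68420753/37449510 - 1*39729197/1778370 = 68420753/37449510 - 39729197/1778370 = -7589786365727/369994917215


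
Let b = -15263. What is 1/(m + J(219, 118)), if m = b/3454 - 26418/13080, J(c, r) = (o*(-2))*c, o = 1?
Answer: -3764860/1673249331 ≈ -0.0022500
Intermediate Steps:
J(c, r) = -2*c (J(c, r) = (1*(-2))*c = -2*c)
m = -24240651/3764860 (m = -15263/3454 - 26418/13080 = -15263*1/3454 - 26418*1/13080 = -15263/3454 - 4403/2180 = -24240651/3764860 ≈ -6.4387)
1/(m + J(219, 118)) = 1/(-24240651/3764860 - 2*219) = 1/(-24240651/3764860 - 438) = 1/(-1673249331/3764860) = -3764860/1673249331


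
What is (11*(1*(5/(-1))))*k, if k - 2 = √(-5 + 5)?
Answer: -110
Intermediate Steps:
k = 2 (k = 2 + √(-5 + 5) = 2 + √0 = 2 + 0 = 2)
(11*(1*(5/(-1))))*k = (11*(1*(5/(-1))))*2 = (11*(1*(5*(-1))))*2 = (11*(1*(-5)))*2 = (11*(-5))*2 = -55*2 = -110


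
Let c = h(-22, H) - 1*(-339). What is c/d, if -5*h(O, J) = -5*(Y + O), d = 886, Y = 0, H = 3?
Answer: 317/886 ≈ 0.35779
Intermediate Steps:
h(O, J) = O (h(O, J) = -(-1)*(0 + O) = -(-1)*O = O)
c = 317 (c = -22 - 1*(-339) = -22 + 339 = 317)
c/d = 317/886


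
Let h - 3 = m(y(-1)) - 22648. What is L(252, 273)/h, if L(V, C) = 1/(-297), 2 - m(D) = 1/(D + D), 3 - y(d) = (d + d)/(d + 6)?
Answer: 34/228650499 ≈ 1.4870e-7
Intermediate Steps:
y(d) = 3 - 2*d/(6 + d) (y(d) = 3 - (d + d)/(d + 6) = 3 - 2*d/(6 + d))
m(D) = 2 - 1/(2*D) (m(D) = 2 - 1/(D + D) = 2 - 1/(2*D))
L(V, C) = -1/297
h = -769867/34 (h = 3 + ((2 - (6 - 1)/(18 - 1)/2) - 22648) = 3 + ((2 - 1/(2*(17/5))) - 22648) = 3 + ((2 - 1/(2*((1/5)*17))) - 22648) = 3 + ((2 - 1/(2*17/5)) - 22648) = 3 + ((2 - 1/2*5/17) - 22648) = 3 + ((2 - 5/34) - 22648) = 3 + (63/34 - 22648) = 3 - 769969/34 = -769867/34 ≈ -22643.)
L(252, 273)/h = -1/(297*(-769867/34)) = -1/297*(-34/769867) = 34/228650499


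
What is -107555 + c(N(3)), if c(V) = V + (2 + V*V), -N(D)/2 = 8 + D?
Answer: -107091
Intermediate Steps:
N(D) = -16 - 2*D (N(D) = -2*(8 + D) = -16 - 2*D)
c(V) = 2 + V + V**2 (c(V) = V + (2 + V**2) = 2 + V + V**2)
-107555 + c(N(3)) = -107555 + (2 + (-16 - 2*3) + (-16 - 2*3)**2) = -107555 + (2 + (-16 - 6) + (-16 - 6)**2) = -107555 + (2 - 22 + (-22)**2) = -107555 + (2 - 22 + 484) = -107555 + 464 = -107091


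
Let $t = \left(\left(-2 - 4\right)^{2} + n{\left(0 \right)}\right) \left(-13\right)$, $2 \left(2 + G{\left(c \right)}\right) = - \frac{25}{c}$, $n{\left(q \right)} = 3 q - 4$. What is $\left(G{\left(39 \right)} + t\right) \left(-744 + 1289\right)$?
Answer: $- \frac{17782805}{78} \approx -2.2798 \cdot 10^{5}$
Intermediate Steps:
$n{\left(q \right)} = -4 + 3 q$
$G{\left(c \right)} = -2 - \frac{25}{2 c}$ ($G{\left(c \right)} = -2 + \frac{\left(-25\right) \frac{1}{c}}{2} = -2 - \frac{25}{2 c}$)
$t = -416$ ($t = \left(\left(-2 - 4\right)^{2} + \left(-4 + 3 \cdot 0\right)\right) \left(-13\right) = \left(\left(-6\right)^{2} + \left(-4 + 0\right)\right) \left(-13\right) = \left(36 - 4\right) \left(-13\right) = 32 \left(-13\right) = -416$)
$\left(G{\left(39 \right)} + t\right) \left(-744 + 1289\right) = \left(\left(-2 - \frac{25}{2 \cdot 39}\right) - 416\right) \left(-744 + 1289\right) = \left(\left(-2 - \frac{25}{78}\right) - 416\right) 545 = \left(- \frac{181}{78} - 416\right) 545 = \left(- \frac{32629}{78}\right) 545 = - \frac{17782805}{78}$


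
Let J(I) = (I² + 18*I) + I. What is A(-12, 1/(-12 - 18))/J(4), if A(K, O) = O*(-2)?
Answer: 1/1380 ≈ 0.00072464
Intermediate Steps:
A(K, O) = -2*O
J(I) = I² + 19*I
A(-12, 1/(-12 - 18))/J(4) = (-2/(-12 - 18))/((4*(19 + 4))) = (-2/(-30))/((4*23)) = -2*(-1/30)/92 = (1/15)*(1/92) = 1/1380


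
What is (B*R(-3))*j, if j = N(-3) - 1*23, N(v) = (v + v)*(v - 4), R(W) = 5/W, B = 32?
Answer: -3040/3 ≈ -1013.3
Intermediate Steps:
N(v) = 2*v*(-4 + v) (N(v) = (2*v)*(-4 + v) = 2*v*(-4 + v))
j = 19 (j = 2*(-3)*(-4 - 3) - 1*23 = 2*(-3)*(-7) - 23 = 42 - 23 = 19)
(B*R(-3))*j = (32*(5/(-3)))*19 = (32*(5*(-⅓)))*19 = (32*(-5/3))*19 = -160/3*19 = -3040/3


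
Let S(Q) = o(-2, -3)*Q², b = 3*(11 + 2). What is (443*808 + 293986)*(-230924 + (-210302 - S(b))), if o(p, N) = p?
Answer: -285665295120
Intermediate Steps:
b = 39 (b = 3*13 = 39)
S(Q) = -2*Q²
(443*808 + 293986)*(-230924 + (-210302 - S(b))) = (443*808 + 293986)*(-230924 + (-210302 - (-2)*39²)) = (357944 + 293986)*(-230924 + (-210302 - (-2)*1521)) = 651930*(-230924 + (-210302 - 1*(-3042))) = 651930*(-230924 + (-210302 + 3042)) = 651930*(-230924 - 207260) = 651930*(-438184) = -285665295120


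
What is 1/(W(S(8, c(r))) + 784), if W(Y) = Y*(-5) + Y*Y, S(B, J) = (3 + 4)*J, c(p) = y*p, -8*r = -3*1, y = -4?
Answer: 4/3787 ≈ 0.0010562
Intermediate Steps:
r = 3/8 (r = -(-3)/8 = -1/8*(-3) = 3/8 ≈ 0.37500)
c(p) = -4*p
S(B, J) = 7*J
W(Y) = Y**2 - 5*Y (W(Y) = -5*Y + Y**2 = Y**2 - 5*Y)
1/(W(S(8, c(r))) + 784) = 1/((7*(-4*3/8))*(-5 + 7*(-4*3/8)) + 784) = 1/((7*(-3/2))*(-5 + 7*(-3/2)) + 784) = 1/(-21*(-5 - 21/2)/2 + 784) = 1/(-21/2*(-31/2) + 784) = 1/(651/4 + 784) = 1/(3787/4) = 4/3787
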